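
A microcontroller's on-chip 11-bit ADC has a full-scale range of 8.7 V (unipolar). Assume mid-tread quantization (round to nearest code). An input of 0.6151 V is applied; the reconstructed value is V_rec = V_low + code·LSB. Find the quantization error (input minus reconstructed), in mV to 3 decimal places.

-0.867 mV

LSB = 8.7/2^11 = 4.248 mV.
Scaled input = 144.7960 LSBs, so code = 145.
Code 145 maps back to 0 + 145×0.00424805 V = 0.6159668 V.
Error = 0.6151 − 0.6159668 = -0.000866797 V = -0.867 mV.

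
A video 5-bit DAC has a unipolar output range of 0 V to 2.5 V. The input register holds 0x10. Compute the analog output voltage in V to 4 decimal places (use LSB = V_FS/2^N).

LSB = 2.5 V / 2^5 = 78.125 mV.
Code 0x10 = 16 decimal.
V_out = 0 + 16 × 0.078125 V = 1.25 V.

1.2500 V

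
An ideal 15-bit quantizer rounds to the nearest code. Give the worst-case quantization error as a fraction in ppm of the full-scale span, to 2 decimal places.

15.26 ppm

Rounding → worst-case error = ½ LSB = V_FS/2^16, so 1e+06/65536 = 15.2588 ppm of full scale.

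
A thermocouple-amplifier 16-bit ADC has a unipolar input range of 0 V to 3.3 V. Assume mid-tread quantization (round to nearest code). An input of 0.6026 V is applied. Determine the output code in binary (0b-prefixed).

code 0b10111010111111 (decimal 11967)

Full-scale span = 3.3 V; LSB = 3.3/2^16 = 50.35 µV.
Input sits at 11967.271 steps above V_low.
So the output code is 11967.
In binary (0b-prefixed): 0b10111010111111.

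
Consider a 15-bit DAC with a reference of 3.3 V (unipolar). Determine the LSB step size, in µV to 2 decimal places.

100.71 µV

Full-scale span = 3.3 V.
LSB = 3.3 / 2^15 = 3.3 / 32768 = 0.000100708 V = 100.71 µV.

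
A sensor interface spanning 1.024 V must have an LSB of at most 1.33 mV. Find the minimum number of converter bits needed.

Number of steps required ≥ 1.024 V / 1.33 mV = 769.92.
Need 2^N ≥ 769.92; 2^9 = 512, 2^10 = 1024.
Minimum N = 10.

10 bits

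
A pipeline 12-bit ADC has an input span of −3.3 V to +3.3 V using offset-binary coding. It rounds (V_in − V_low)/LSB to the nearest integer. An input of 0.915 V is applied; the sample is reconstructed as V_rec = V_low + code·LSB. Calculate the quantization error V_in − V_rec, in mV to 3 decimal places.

LSB = 6.6/2^12 = 1.611 mV.
(0.915 − (−3.3))/0.00161133 = 2615.8545; round gives code 2616.
V_rec = (−3.3) + 2616·0.00161133 = 0.91523438 V.
Difference: -0.000234375 V → -0.234 mV.

-0.234 mV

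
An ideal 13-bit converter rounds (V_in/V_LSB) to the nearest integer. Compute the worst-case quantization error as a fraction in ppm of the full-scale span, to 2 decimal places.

61.04 ppm

Rounding → worst-case error = ½ LSB = V_FS/2^14, so 1e+06/16384 = 61.0352 ppm of full scale.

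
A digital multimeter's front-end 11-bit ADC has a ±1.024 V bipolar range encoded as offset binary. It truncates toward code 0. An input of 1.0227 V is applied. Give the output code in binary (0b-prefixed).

Full-scale span = 2.048 V; LSB = 2.048/2^11 = 1.000 mV.
Input sits at 2046.700 steps above V_low.
Floor → code 2046.
In binary (0b-prefixed): 0b11111111110.

code 0b11111111110 (decimal 2046)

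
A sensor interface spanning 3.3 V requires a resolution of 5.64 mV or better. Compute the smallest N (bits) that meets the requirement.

10 bits

Number of steps required ≥ 3.3 V / 5.64 mV = 585.11.
Need 2^N ≥ 585.11; 2^9 = 512, 2^10 = 1024.
Minimum N = 10.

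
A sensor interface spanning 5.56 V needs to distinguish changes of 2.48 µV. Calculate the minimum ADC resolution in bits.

Number of steps required ≥ 5.56 V / 2.48 µV = 2241935.48.
Need 2^N ≥ 2241935.48; 2^21 = 2097152, 2^22 = 4194304.
Minimum N = 22.

22 bits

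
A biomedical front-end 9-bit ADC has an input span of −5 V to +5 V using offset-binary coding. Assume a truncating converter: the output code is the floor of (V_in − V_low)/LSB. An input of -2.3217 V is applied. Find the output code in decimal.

LSB = 10 V / 512 = 19.531 mV.
(-2.3217 − (−5)) / 0.0195312 = 137.129 LSBs.
Floor → code 137.

code 137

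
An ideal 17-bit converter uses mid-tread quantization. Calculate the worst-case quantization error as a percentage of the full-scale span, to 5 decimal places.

0.00038 %

Rounding → worst-case error = ½ LSB = V_FS/2^18, so 100/262144 = 0.00038147 % of full scale.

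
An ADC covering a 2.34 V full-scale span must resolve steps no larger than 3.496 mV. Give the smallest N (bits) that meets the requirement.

Number of steps required ≥ 2.34 V / 3.496 mV = 669.34.
Need 2^N ≥ 669.34; 2^9 = 512, 2^10 = 1024.
Minimum N = 10.

10 bits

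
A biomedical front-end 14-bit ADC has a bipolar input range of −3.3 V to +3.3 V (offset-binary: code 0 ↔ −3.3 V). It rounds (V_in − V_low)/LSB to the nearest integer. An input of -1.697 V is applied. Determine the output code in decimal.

With 16384 levels over 6.6 V, one step is 402.83 µV.
(V_in − V_low)/LSB = (-1.697 − (−3.3)) / 0.000402832 = 3979.326.
Round → code 3979.

code 3979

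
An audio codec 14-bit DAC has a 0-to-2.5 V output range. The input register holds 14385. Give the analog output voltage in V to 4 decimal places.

2.1950 V

LSB = 2.5 V / 2^14 = 152.59 µV.
V_out = 0 + 14385 × 0.000152588 V = 2.19498 V.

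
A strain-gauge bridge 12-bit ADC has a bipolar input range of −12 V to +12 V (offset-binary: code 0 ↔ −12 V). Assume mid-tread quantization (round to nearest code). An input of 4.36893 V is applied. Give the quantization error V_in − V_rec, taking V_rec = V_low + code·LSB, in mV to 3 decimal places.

LSB = 24/2^12 = 5.859 mV.
Scaled input = 2793.6307 LSBs, so code = 2794.
V_rec = (−12) + 2794·0.00585938 = 4.3710938 V.
Difference: -0.00216375 V → -2.164 mV.

-2.164 mV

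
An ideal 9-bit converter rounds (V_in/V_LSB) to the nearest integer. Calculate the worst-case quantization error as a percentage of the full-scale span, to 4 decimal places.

Rounding → worst-case error = ½ LSB = V_FS/2^10, so 100/1024 = 0.0976562 % of full scale.

0.0977 %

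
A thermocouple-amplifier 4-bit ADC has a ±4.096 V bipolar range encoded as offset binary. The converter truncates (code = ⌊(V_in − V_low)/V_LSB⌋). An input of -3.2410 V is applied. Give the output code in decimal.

code 1

LSB = 8.192 V / 16 = 0.5120 V.
(V_in − V_low)/LSB = (-3.2410 − (−4.096)) / 0.512 = 1.670.
Floor → code 1.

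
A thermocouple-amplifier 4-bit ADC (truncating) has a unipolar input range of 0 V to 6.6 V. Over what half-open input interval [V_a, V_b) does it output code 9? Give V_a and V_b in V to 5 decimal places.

LSB = 6.6/2^4 = 412.500 mV.
V_a = V_low + 9·LSB = 3.7125 V; V_b = V_low + 10·LSB = 4.125 V.

[3.71250 V, 4.12500 V)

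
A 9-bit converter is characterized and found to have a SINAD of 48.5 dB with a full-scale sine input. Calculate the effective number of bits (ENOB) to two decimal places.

ENOB = (SINAD − 1.76) / 6.02 = (48.5 − 1.76)/6.02 = 7.764.

7.76 bits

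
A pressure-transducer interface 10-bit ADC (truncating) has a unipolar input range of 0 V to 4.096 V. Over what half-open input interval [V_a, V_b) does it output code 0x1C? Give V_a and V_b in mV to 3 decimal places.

[112.000 mV, 116.000 mV)

LSB = 4.096/2^10 = 4.000 mV.
Code 0x1C = 28 decimal.
V_a = V_low + 28·LSB = 0.112 V; V_b = V_low + 29·LSB = 0.116 V.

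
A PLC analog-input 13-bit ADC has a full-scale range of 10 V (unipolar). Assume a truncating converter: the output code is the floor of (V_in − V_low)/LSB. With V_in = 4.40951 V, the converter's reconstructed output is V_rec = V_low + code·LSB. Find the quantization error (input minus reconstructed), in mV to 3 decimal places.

One LSB is 10 V / 8192 = 1.221 mV.
Scaled input = 3612.2706 LSBs, so code = 3612.
V_rec = 0 + 3612·0.0012207 = 4.4091797 V.
Difference: 0.000330312 V → 0.330 mV.

0.330 mV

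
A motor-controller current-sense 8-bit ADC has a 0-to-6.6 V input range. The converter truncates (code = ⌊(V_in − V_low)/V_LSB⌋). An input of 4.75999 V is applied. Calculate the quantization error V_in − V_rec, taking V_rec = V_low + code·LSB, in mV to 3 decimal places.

16.240 mV

LSB = 6.6/2^8 = 25.781 mV.
(V_in − V_low)/LSB = (4.75999 − 0)/0.0257812 = 184.6299 → code 184 (floor).
Reconstructed: 4.74375 V.
V_in − V_rec = 0.01624 V = 16.240 mV.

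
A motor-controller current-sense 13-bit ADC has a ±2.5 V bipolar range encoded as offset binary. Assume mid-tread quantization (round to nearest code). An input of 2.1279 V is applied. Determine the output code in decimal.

code 7582

With 8192 levels over 5 V, one step is 0.610 mV.
Input sits at 7582.351 steps above V_low.
Round → code 7582.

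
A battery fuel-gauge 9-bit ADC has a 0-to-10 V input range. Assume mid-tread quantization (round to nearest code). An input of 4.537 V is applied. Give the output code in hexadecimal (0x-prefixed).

With 512 levels over 10 V, one step is 19.531 mV.
(4.537 − 0) / 0.0195312 = 232.294 LSBs.
Round → code 232.
In hexadecimal (0x-prefixed): 0xE8.

code 0xE8 (decimal 232)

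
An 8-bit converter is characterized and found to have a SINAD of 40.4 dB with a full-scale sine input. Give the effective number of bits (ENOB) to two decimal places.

6.42 bits

ENOB = (SINAD − 1.76) / 6.02 = (40.4 − 1.76)/6.02 = 6.419.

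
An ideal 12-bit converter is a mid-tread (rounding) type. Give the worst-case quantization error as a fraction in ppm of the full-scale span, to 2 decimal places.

Rounding → worst-case error = ½ LSB = V_FS/2^13, so 1e+06/8192 = 122.07 ppm of full scale.

122.07 ppm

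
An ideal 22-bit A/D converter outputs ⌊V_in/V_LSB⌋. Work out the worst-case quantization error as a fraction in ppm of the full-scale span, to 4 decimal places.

Truncating → worst-case error = 1 LSB = V_FS/2^22, so 1e+06/4194304 = 0.238419 ppm of full scale.

0.2384 ppm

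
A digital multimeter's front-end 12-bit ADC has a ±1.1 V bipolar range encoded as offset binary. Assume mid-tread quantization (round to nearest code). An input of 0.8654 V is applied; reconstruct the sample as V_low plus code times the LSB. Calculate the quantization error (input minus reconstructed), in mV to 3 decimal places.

0.117 mV

One LSB is 2.2 V / 4096 = 0.537 mV.
Scaled input = 3659.2175 LSBs, so code = 3659.
V_rec = (−1.1) + 3659·0.000537109 = 0.8652832 V.
Error = 0.8654 − 0.8652832 = 0.000116797 V = 0.117 mV.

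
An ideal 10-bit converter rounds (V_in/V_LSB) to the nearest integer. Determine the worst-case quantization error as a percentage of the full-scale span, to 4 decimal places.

0.0488 %

Rounding → worst-case error = ½ LSB = V_FS/2^11, so 100/2048 = 0.0488281 % of full scale.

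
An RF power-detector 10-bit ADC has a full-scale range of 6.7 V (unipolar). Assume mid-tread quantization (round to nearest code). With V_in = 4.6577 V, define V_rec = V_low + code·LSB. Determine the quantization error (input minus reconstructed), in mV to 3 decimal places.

One LSB is 6.7 V / 1024 = 6.543 mV.
Scaled input = 711.8634 LSBs, so code = 712.
Code 712 maps back to 0 + 712×0.00654297 V = 4.6585937 V.
Difference: -0.00089375 V → -0.894 mV.

-0.894 mV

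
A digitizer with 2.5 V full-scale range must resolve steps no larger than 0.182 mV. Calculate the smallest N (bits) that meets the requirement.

Number of steps required ≥ 2.5 V / 0.182 mV = 13736.26.
Need 2^N ≥ 13736.26; 2^13 = 8192, 2^14 = 16384.
Minimum N = 14.

14 bits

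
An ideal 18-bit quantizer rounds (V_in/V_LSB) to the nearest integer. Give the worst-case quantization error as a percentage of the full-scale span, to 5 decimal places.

0.00019 %

Rounding → worst-case error = ½ LSB = V_FS/2^19, so 100/524288 = 0.000190735 % of full scale.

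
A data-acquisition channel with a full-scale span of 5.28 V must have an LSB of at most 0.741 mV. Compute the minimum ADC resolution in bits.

Number of steps required ≥ 5.28 V / 0.741 mV = 7125.51.
Need 2^N ≥ 7125.51; 2^12 = 4096, 2^13 = 8192.
Minimum N = 13.

13 bits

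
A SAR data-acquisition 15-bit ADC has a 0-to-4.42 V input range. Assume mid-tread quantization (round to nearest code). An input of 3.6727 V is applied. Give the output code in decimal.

code 27228

LSB = 4.42 V / 32768 = 134.89 µV.
(3.6727 − 0) / 0.000134888 = 27227.836 LSBs.
So the output code is 27228.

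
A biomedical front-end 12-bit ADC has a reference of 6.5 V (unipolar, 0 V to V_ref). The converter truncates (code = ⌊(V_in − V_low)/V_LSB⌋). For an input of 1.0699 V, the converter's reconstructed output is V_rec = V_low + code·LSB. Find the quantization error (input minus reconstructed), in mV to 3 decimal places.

Step size: 6.5 V ÷ 2^12 = 1.587 mV.
Scaled input = 674.2016 LSBs, so code = 674.
Reconstructed: 1.0695801 V.
V_in − V_rec = 0.000319922 V = 0.320 mV.

0.320 mV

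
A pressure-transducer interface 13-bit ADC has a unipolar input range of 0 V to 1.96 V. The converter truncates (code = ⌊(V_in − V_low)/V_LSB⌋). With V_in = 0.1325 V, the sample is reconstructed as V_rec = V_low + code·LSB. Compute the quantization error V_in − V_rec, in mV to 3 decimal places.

One LSB is 1.96 V / 8192 = 239.26 µV.
Scaled input = 553.7959 LSBs, so code = 553.
V_rec = 0 + 553·0.000239258 = 0.13230957 V.
V_in − V_rec = 0.00019043 V = 0.190 mV.

0.190 mV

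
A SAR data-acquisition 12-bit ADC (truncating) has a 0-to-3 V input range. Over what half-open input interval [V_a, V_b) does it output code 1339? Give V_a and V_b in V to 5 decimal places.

LSB = 3/2^12 = 0.732 mV.
V_a = V_low + 1339·LSB = 0.980713 V; V_b = V_low + 1340·LSB = 0.981445 V.

[0.98071 V, 0.98145 V)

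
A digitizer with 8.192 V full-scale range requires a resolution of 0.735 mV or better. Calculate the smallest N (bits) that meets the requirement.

14 bits

Number of steps required ≥ 8.192 V / 0.735 mV = 11145.58.
Need 2^N ≥ 11145.58; 2^13 = 8192, 2^14 = 16384.
Minimum N = 14.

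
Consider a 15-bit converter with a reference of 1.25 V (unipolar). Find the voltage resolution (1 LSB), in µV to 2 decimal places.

Full-scale span = 1.25 V.
LSB = 1.25 / 2^15 = 1.25 / 32768 = 3.8147e-05 V = 38.15 µV.

38.15 µV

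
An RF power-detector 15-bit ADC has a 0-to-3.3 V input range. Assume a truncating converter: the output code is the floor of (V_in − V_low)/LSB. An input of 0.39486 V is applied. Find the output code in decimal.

code 3920

With 32768 levels over 3.3 V, one step is 100.71 µV.
(V_in − V_low)/LSB = (0.39486 − 0) / 0.000100708 = 3920.840.
So the output code is 3920.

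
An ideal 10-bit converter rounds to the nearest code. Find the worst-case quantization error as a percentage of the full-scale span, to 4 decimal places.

0.0488 %

Rounding → worst-case error = ½ LSB = V_FS/2^11, so 100/2048 = 0.0488281 % of full scale.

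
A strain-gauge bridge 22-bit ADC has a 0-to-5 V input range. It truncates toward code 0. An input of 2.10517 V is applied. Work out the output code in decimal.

code 1765944

LSB = 5 V / 4194304 = 1.19 µV.
(V_in − V_low)/LSB = (2.10517 − 0) / 1.19209e-06 = 1765944.590.
⌊·⌋(1765944.590) = 1765944.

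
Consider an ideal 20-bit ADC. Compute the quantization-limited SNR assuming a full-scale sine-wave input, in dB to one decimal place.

SNR ≈ 6.02·N + 1.76 dB = 6.02·20 + 1.76 = 122.16 dB.

122.2 dB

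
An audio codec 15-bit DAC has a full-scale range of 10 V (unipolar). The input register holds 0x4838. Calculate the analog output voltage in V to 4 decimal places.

5.6421 V

LSB = 10 V / 2^15 = 305.18 µV.
Code 0x4838 = 18488 decimal.
V_out = 0 + 18488 × 0.000305176 V = 5.64209 V.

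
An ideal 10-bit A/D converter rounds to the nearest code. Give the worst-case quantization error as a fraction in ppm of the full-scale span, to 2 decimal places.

Rounding → worst-case error = ½ LSB = V_FS/2^11, so 1e+06/2048 = 488.281 ppm of full scale.

488.28 ppm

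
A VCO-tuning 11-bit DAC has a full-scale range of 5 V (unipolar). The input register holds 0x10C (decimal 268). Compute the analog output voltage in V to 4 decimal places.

0.6543 V

LSB = 5 V / 2^11 = 2.441 mV.
Code 0x10C = 268 decimal.
V_out = 0 + 268 × 0.00244141 V = 0.654297 V.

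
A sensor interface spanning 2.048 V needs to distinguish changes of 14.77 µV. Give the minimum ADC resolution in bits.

18 bits

Number of steps required ≥ 2.048 V / 14.77 µV = 138659.44.
Need 2^N ≥ 138659.44; 2^17 = 131072, 2^18 = 262144.
Minimum N = 18.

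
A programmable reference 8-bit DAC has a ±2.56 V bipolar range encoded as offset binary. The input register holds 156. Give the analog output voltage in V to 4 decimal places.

LSB = 5.12 V / 2^8 = 20.000 mV.
V_out = (−2.56) + 156 × 0.02 V = 0.56 V.

0.5600 V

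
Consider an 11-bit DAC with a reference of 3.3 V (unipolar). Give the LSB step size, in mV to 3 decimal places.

1.611 mV

Full-scale span = 3.3 V.
LSB = 3.3 / 2^11 = 3.3 / 2048 = 0.00161133 V = 1.611 mV.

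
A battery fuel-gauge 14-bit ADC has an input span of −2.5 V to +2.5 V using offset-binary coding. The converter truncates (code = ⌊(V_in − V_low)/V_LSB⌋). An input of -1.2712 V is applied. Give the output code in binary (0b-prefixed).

code 0b111110111010 (decimal 4026)

With 16384 levels over 5 V, one step is 305.18 µV.
Input sits at 4026.532 steps above V_low.
⌊·⌋(4026.532) = 4026.
In binary (0b-prefixed): 0b111110111010.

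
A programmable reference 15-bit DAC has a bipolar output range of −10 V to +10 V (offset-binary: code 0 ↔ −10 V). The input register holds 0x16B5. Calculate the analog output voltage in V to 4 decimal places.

-6.4520 V

LSB = 20 V / 2^15 = 0.610 mV.
Code 0x16B5 = 5813 decimal.
V_out = (−10) + 5813 × 0.000610352 V = -6.45203 V.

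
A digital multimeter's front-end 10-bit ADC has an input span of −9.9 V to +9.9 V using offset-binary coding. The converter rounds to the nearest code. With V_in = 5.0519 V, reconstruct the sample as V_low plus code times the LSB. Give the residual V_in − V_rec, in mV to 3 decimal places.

One LSB is 19.8 V / 1024 = 19.336 mV.
(5.0519 − (−9.9))/0.0193359 = 773.2700; round gives code 773.
Code 773 maps back to (−9.9) + 773×0.0193359 V = 5.0466797 V.
Error = 5.0519 − 5.0466797 = 0.00522031 V = 5.220 mV.

5.220 mV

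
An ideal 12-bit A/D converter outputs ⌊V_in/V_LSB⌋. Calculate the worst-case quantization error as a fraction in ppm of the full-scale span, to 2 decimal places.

Truncating → worst-case error = 1 LSB = V_FS/2^12, so 1e+06/4096 = 244.141 ppm of full scale.

244.14 ppm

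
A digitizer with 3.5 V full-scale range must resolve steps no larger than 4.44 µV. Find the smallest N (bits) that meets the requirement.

Number of steps required ≥ 3.5 V / 4.44 µV = 788288.29.
Need 2^N ≥ 788288.29; 2^19 = 524288, 2^20 = 1048576.
Minimum N = 20.

20 bits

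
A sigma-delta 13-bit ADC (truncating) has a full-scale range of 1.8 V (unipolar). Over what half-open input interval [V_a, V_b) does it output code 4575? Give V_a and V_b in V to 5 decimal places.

[1.00525 V, 1.00547 V)

LSB = 1.8/2^13 = 219.73 µV.
V_a = V_low + 4575·LSB = 1.00525 V; V_b = V_low + 4576·LSB = 1.00547 V.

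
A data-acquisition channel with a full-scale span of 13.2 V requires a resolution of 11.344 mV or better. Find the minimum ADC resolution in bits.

Number of steps required ≥ 13.2 V / 11.344 mV = 1163.61.
Need 2^N ≥ 1163.61; 2^10 = 1024, 2^11 = 2048.
Minimum N = 11.

11 bits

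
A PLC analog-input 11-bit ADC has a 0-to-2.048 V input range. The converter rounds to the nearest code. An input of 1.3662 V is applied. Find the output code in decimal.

Full-scale span = 2.048 V; LSB = 2.048/2^11 = 1.000 mV.
Input sits at 1366.200 steps above V_low.
round(1366.200) = 1366.

code 1366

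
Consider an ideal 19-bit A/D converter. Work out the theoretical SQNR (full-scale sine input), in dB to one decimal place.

SNR ≈ 6.02·N + 1.76 dB = 6.02·19 + 1.76 = 116.14 dB.

116.1 dB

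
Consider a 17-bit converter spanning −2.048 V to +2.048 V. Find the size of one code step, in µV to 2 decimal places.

Full-scale span = 4.096 V.
LSB = 4.096 / 2^17 = 4.096 / 131072 = 3.125e-05 V = 31.25 µV.

31.25 µV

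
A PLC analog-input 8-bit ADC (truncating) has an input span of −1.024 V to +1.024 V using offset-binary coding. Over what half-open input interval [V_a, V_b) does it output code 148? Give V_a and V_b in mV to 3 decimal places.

LSB = 2.048/2^8 = 8.000 mV.
V_a = V_low + 148·LSB = 0.16 V; V_b = V_low + 149·LSB = 0.168 V.

[160.000 mV, 168.000 mV)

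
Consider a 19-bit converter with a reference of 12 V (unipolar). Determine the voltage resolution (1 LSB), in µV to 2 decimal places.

22.89 µV

Full-scale span = 12 V.
LSB = 12 / 2^19 = 12 / 524288 = 2.28882e-05 V = 22.89 µV.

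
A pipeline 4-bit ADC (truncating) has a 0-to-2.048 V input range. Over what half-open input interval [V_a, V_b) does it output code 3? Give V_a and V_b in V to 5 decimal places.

LSB = 2.048/2^4 = 128.000 mV.
V_a = V_low + 3·LSB = 0.384 V; V_b = V_low + 4·LSB = 0.512 V.

[0.38400 V, 0.51200 V)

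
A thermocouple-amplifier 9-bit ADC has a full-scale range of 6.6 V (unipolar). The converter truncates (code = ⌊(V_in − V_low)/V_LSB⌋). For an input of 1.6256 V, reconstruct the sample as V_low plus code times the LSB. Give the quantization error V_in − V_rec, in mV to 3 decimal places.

1.381 mV

Step size: 6.6 V ÷ 2^9 = 12.891 mV.
Scaled input = 126.1072 LSBs, so code = 126.
Reconstructed: 1.6242188 V.
Difference: 0.00138125 V → 1.381 mV.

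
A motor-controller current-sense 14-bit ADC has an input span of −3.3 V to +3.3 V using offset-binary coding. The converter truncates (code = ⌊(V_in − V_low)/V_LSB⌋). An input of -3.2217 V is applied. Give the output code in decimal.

code 194

LSB = 6.6 V / 16384 = 402.83 µV.
Input sits at 194.374 steps above V_low.
⌊·⌋(194.374) = 194.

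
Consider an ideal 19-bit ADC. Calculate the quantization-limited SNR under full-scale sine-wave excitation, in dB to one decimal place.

SNR ≈ 6.02·N + 1.76 dB = 6.02·19 + 1.76 = 116.14 dB.

116.1 dB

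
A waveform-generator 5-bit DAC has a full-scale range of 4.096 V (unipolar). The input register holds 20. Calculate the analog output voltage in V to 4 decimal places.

LSB = 4.096 V / 2^5 = 128.000 mV.
V_out = 0 + 20 × 0.128 V = 2.56 V.

2.5600 V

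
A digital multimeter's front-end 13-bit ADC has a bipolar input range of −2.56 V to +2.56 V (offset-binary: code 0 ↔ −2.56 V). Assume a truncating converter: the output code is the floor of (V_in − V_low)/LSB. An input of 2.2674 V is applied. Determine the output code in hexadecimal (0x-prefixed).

code 0x1E2B (decimal 7723)

With 8192 levels over 5.12 V, one step is 0.625 mV.
Input sits at 7723.840 steps above V_low.
So the output code is 7723.
In hexadecimal (0x-prefixed): 0x1E2B.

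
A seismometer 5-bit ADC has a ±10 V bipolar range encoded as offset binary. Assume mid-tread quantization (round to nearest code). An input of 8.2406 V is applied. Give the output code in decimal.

code 29

With 32 levels over 20 V, one step is 0.6250 V.
(8.2406 − (−10)) / 0.625 = 29.185 LSBs.
round(29.185) = 29.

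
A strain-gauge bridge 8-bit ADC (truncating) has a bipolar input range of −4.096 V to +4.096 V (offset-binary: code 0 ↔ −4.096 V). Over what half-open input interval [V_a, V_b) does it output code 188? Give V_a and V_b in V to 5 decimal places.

LSB = 8.192/2^8 = 32.000 mV.
V_a = V_low + 188·LSB = 1.92 V; V_b = V_low + 189·LSB = 1.952 V.

[1.92000 V, 1.95200 V)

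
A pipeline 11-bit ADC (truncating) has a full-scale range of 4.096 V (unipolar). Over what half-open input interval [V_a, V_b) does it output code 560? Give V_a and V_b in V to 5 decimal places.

LSB = 4.096/2^11 = 2.000 mV.
V_a = V_low + 560·LSB = 1.12 V; V_b = V_low + 561·LSB = 1.122 V.

[1.12000 V, 1.12200 V)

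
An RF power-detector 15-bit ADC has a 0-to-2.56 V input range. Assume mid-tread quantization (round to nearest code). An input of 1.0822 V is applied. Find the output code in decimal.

code 13852

LSB = 2.56 V / 32768 = 78.12 µV.
Input sits at 13852.160 steps above V_low.
Round → code 13852.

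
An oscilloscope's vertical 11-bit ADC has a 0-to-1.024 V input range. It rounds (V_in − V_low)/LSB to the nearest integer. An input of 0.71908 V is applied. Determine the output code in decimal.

code 1438

Full-scale span = 1.024 V; LSB = 1.024/2^11 = 0.500 mV.
(V_in − V_low)/LSB = (0.71908 − 0) / 0.0005 = 1438.160.
Round → code 1438.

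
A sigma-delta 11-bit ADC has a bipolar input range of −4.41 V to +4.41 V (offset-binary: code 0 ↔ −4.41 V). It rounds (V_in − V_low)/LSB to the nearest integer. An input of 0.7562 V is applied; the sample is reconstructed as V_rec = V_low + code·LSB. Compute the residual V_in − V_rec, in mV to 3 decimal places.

One LSB is 8.82 V / 2048 = 4.307 mV.
(V_in − V_low)/LSB = (0.7562 − (−4.41))/0.00430664 = 1199.5893 → code 1200 (round).
Reconstructed: 0.75796875 V.
Difference: -0.00176875 V → -1.769 mV.

-1.769 mV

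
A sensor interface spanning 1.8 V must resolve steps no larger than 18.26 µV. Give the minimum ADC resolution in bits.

Number of steps required ≥ 1.8 V / 18.26 µV = 98576.12.
Need 2^N ≥ 98576.12; 2^16 = 65536, 2^17 = 131072.
Minimum N = 17.

17 bits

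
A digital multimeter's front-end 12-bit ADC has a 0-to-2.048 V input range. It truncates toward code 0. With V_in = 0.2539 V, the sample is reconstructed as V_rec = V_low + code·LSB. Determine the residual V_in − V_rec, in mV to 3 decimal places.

Step size: 2.048 V ÷ 2^12 = 0.500 mV.
(0.2539 − 0)/0.0005 = 507.8000; ⌊·⌋ gives code 507.
Code 507 maps back to 0 + 507×0.0005 V = 0.2535 V.
Error = 0.2539 − 0.2535 = 0.0004 V = 0.400 mV.

0.400 mV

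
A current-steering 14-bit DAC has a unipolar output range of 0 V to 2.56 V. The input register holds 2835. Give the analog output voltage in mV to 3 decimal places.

442.969 mV

LSB = 2.56 V / 2^14 = 156.25 µV.
V_out = 0 + 2835 × 0.00015625 V = 0.442969 V.
= 442.969 mV.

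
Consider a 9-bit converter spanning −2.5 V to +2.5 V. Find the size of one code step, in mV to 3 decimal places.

Full-scale span = 5 V.
LSB = 5 / 2^9 = 5 / 512 = 0.00976562 V = 9.766 mV.

9.766 mV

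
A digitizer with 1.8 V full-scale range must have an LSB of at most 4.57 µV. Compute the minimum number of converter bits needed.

Number of steps required ≥ 1.8 V / 4.57 µV = 393873.09.
Need 2^N ≥ 393873.09; 2^18 = 262144, 2^19 = 524288.
Minimum N = 19.

19 bits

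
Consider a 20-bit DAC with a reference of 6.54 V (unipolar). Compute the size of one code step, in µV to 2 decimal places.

6.24 µV

Full-scale span = 6.54 V.
LSB = 6.54 / 2^20 = 6.54 / 1048576 = 6.23703e-06 V = 6.24 µV.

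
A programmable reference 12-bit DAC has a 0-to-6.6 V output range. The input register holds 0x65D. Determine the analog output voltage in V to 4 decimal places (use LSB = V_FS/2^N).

2.6249 V

LSB = 6.6 V / 2^12 = 1.611 mV.
Code 0x65D = 1629 decimal.
V_out = 0 + 1629 × 0.00161133 V = 2.62485 V.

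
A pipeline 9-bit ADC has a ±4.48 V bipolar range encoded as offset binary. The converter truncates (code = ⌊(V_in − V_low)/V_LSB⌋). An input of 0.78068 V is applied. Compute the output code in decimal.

LSB = 8.96 V / 512 = 17.500 mV.
(V_in − V_low)/LSB = (0.78068 − (−4.48)) / 0.0175 = 300.610.
Floor → code 300.

code 300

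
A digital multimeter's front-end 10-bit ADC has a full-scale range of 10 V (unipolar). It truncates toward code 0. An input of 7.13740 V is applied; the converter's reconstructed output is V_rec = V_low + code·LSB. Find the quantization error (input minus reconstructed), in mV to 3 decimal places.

8.494 mV

LSB = 10/2^10 = 9.766 mV.
(V_in − V_low)/LSB = (7.13740 − 0)/0.00976562 = 730.8698 → code 730 (floor).
Reconstructed: 7.1289062 V.
V_in − V_rec = 0.00849375 V = 8.494 mV.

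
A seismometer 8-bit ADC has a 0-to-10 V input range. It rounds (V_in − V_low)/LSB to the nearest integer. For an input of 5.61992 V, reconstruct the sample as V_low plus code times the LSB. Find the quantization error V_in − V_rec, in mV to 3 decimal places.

Step size: 10 V ÷ 2^8 = 39.062 mV.
Scaled input = 143.8700 LSBs, so code = 144.
Reconstructed: 5.625 V.
Difference: -0.00508 V → -5.080 mV.

-5.080 mV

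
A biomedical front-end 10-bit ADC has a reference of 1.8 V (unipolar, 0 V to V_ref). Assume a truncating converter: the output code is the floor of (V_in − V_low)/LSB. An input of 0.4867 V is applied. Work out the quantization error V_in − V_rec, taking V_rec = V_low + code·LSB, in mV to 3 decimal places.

LSB = 1.8/2^10 = 1.758 mV.
(V_in − V_low)/LSB = (0.4867 − 0)/0.00175781 = 276.8782 → code 276 (floor).
Code 276 maps back to 0 + 276×0.00175781 V = 0.48515625 V.
Error = 0.4867 − 0.48515625 = 0.00154375 V = 1.544 mV.

1.544 mV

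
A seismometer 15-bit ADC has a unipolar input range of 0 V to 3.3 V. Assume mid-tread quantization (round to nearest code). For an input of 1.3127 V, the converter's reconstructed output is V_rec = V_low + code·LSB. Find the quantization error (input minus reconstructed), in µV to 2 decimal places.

LSB = 3.3/2^15 = 100.71 µV.
(V_in − V_low)/LSB = (1.3127 − 0)/0.000100708 = 13034.7132 → code 13035 (round).
Reconstructed: 1.3127289 V.
Difference: -2.88818e-05 V → -28.88 µV.

-28.88 µV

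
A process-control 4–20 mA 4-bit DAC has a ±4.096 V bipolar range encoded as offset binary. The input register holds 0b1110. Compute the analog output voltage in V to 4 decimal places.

LSB = 8.192 V / 2^4 = 0.5120 V.
Code 0b1110 = 14 decimal.
V_out = (−4.096) + 14 × 0.512 V = 3.072 V.

3.0720 V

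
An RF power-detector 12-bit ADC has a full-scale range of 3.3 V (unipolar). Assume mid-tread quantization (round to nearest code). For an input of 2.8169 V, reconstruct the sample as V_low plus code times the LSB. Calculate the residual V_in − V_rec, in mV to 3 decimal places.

0.298 mV

Step size: 3.3 V ÷ 2^12 = 0.806 mV.
Scaled input = 3496.3704 LSBs, so code = 3496.
V_rec = 0 + 3496·0.000805664 = 2.8166016 V.
V_in − V_rec = 0.000298437 V = 0.298 mV.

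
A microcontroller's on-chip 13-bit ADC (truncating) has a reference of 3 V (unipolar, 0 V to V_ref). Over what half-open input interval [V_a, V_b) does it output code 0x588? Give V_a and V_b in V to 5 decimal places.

LSB = 3/2^13 = 366.21 µV.
Code 0x588 = 1416 decimal.
V_a = V_low + 1416·LSB = 0.518555 V; V_b = V_low + 1417·LSB = 0.518921 V.

[0.51855 V, 0.51892 V)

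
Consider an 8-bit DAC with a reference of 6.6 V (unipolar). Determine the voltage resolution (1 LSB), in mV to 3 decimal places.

25.781 mV

Full-scale span = 6.6 V.
LSB = 6.6 / 2^8 = 6.6 / 256 = 0.0257812 V = 25.781 mV.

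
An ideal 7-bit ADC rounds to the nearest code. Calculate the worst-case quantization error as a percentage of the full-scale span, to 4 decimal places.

0.3906 %

Rounding → worst-case error = ½ LSB = V_FS/2^8, so 100/256 = 0.390625 % of full scale.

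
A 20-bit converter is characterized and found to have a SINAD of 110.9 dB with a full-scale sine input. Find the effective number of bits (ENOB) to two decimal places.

ENOB = (SINAD − 1.76) / 6.02 = (110.9 − 1.76)/6.02 = 18.130.

18.13 bits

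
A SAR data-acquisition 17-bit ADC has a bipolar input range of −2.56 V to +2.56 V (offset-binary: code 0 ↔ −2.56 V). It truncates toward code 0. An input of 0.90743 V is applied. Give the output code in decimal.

Full-scale span = 5.12 V; LSB = 5.12/2^17 = 39.06 µV.
(V_in − V_low)/LSB = (0.90743 − (−2.56)) / 3.90625e-05 = 88766.208.
Floor → code 88766.

code 88766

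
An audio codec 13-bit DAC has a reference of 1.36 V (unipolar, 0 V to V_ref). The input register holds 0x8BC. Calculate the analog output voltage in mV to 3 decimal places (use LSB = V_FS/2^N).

371.211 mV

LSB = 1.36 V / 2^13 = 166.02 µV.
Code 0x8BC = 2236 decimal.
V_out = 0 + 2236 × 0.000166016 V = 0.371211 V.
= 371.211 mV.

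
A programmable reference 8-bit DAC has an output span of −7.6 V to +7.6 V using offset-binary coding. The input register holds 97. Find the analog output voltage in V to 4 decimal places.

-1.8406 V

LSB = 15.2 V / 2^8 = 59.375 mV.
V_out = (−7.6) + 97 × 0.059375 V = -1.84062 V.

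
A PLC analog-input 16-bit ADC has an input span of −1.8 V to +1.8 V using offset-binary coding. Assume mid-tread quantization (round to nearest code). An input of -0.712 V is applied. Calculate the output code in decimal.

code 19806

LSB = 3.6 V / 65536 = 54.93 µV.
(V_in − V_low)/LSB = (-0.712 − (−1.8)) / 5.49316e-05 = 19806.436.
So the output code is 19806.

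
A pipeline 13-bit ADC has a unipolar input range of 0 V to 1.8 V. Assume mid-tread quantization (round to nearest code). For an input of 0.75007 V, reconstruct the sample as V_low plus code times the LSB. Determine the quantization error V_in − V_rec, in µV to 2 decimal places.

-76.48 µV

One LSB is 1.8 V / 8192 = 219.73 µV.
(0.75007 − 0)/0.000219727 = 3413.6519; round gives code 3414.
Code 3414 maps back to 0 + 3414×0.000219727 V = 0.75014648 V.
Error = 0.75007 − 0.75014648 = -7.64844e-05 V = -76.48 µV.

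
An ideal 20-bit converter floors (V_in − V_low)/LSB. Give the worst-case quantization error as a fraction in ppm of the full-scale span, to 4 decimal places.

0.9537 ppm

Truncating → worst-case error = 1 LSB = V_FS/2^20, so 1e+06/1048576 = 0.953674 ppm of full scale.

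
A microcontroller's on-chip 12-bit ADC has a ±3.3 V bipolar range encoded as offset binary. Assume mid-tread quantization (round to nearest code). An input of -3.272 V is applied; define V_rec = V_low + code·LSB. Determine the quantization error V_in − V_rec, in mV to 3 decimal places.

0.607 mV

One LSB is 6.6 V / 4096 = 1.611 mV.
(V_in − V_low)/LSB = (-3.272 − (−3.3))/0.00161133 = 17.3770 → code 17 (round).
V_rec = (−3.3) + 17·0.00161133 = -3.2726074 V.
Difference: 0.000607422 V → 0.607 mV.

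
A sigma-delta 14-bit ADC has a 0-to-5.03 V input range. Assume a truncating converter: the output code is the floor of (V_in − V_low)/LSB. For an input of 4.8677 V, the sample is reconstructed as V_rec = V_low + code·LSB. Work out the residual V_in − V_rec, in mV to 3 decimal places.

Step size: 5.03 V ÷ 2^14 = 307.01 µV.
(V_in − V_low)/LSB = (4.8677 − 0)/0.000307007 = 15855.3473 → code 15855 (floor).
Reconstructed: 4.8675934 V.
Difference: 0.000106616 V → 0.107 mV.

0.107 mV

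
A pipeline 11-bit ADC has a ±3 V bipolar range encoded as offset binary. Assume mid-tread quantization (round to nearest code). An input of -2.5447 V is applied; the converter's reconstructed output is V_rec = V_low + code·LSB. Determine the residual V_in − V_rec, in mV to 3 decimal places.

LSB = 6/2^11 = 2.930 mV.
Scaled input = 155.4091 LSBs, so code = 155.
V_rec = (−3) + 155·0.00292969 = -2.5458984 V.
Error = -2.5447 − (−2.5458984) = 0.00119844 V = 1.198 mV.

1.198 mV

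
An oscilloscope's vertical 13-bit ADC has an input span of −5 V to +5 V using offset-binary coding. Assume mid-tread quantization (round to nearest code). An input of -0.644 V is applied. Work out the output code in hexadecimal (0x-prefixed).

code 0xDF0 (decimal 3568)

LSB = 10 V / 8192 = 1.221 mV.
(-0.644 − (−5)) / 0.0012207 = 3568.435 LSBs.
Round → code 3568.
In hexadecimal (0x-prefixed): 0xDF0.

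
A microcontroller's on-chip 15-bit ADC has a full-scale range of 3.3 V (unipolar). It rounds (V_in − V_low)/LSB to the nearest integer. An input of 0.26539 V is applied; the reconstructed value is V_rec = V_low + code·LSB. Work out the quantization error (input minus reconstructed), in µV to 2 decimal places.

24.40 µV

LSB = 3.3/2^15 = 100.71 µV.
Scaled input = 2635.2423 LSBs, so code = 2635.
V_rec = 0 + 2635·0.000100708 = 0.2653656 V.
V_in − V_rec = 2.43994e-05 V = 24.40 µV.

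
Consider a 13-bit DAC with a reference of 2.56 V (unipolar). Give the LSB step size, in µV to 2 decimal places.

312.50 µV

Full-scale span = 2.56 V.
LSB = 2.56 / 2^13 = 2.56 / 8192 = 0.0003125 V = 312.50 µV.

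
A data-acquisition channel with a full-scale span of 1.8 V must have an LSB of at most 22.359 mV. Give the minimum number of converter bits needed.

Number of steps required ≥ 1.8 V / 22.359 mV = 80.50.
Need 2^N ≥ 80.50; 2^6 = 64, 2^7 = 128.
Minimum N = 7.

7 bits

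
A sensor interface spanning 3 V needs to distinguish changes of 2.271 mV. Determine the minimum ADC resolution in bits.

11 bits

Number of steps required ≥ 3 V / 2.271 mV = 1321.00.
Need 2^N ≥ 1321.00; 2^10 = 1024, 2^11 = 2048.
Minimum N = 11.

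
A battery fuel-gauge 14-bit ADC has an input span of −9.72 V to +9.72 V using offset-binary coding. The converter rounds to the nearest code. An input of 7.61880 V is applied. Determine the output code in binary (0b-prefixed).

code 0b11100100010101 (decimal 14613)

With 16384 levels over 19.44 V, one step is 1.187 mV.
Input sits at 14613.112 steps above V_low.
round(14613.112) = 14613.
In binary (0b-prefixed): 0b11100100010101.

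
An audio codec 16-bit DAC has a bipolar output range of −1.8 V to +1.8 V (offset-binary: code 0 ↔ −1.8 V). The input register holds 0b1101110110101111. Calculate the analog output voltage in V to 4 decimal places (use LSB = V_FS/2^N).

1.3174 V

LSB = 3.6 V / 2^16 = 54.93 µV.
Code 0b1101110110101111 = 56751 decimal.
V_out = (−1.8) + 56751 × 5.49316e-05 V = 1.31743 V.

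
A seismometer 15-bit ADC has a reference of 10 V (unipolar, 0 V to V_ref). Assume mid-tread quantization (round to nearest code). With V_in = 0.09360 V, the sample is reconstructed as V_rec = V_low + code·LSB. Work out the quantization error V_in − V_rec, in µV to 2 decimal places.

One LSB is 10 V / 32768 = 305.18 µV.
Scaled input = 306.7085 LSBs, so code = 307.
V_rec = 0 + 307·0.000305176 = 0.093688965 V.
Error = 0.09360 − 0.093688965 = -8.89648e-05 V = -88.96 µV.

-88.96 µV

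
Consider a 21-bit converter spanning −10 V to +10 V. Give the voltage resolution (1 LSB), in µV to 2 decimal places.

9.54 µV

Full-scale span = 20 V.
LSB = 20 / 2^21 = 20 / 2097152 = 9.53674e-06 V = 9.54 µV.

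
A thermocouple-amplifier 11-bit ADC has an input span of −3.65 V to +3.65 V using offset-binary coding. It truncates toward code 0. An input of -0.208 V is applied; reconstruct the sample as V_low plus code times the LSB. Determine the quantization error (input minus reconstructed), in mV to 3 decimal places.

2.303 mV

One LSB is 7.3 V / 2048 = 3.564 mV.
Scaled input = 965.6460 LSBs, so code = 965.
Reconstructed: -0.21030273 V.
V_in − V_rec = 0.00230273 V = 2.303 mV.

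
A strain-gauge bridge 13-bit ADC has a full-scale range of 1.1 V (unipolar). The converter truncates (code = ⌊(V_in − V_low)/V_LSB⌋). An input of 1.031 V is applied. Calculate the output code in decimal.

LSB = 1.1 V / 8192 = 134.28 µV.
(V_in − V_low)/LSB = (1.031 − 0) / 0.000134277 = 7678.138.
⌊·⌋(7678.138) = 7678.

code 7678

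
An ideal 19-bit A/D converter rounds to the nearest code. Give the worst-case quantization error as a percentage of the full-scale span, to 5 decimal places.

0.00010 %

Rounding → worst-case error = ½ LSB = V_FS/2^20, so 100/1048576 = 9.53674e-05 % of full scale.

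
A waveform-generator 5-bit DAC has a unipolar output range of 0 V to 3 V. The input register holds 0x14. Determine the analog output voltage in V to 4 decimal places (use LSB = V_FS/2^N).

1.8750 V

LSB = 3 V / 2^5 = 93.750 mV.
Code 0x14 = 20 decimal.
V_out = 0 + 20 × 0.09375 V = 1.875 V.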